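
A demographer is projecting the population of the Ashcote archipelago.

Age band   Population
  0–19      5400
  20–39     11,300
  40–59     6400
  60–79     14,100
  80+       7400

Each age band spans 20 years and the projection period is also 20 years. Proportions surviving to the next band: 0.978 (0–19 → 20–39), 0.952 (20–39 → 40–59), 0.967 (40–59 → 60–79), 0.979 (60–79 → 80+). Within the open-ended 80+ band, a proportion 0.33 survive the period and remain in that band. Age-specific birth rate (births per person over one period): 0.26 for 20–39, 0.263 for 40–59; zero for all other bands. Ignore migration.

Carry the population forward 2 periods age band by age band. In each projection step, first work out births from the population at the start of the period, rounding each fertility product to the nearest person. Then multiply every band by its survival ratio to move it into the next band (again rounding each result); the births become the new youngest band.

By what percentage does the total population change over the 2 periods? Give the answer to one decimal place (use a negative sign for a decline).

-20.2

Call the bands 1 to 5, youngest first.
Period 1:
Births: 11300 × 0.26 = 2938 ; 6400 × 0.263 = 1683 → total 4621
Band 2: 5400 × 0.978 = 5281
Band 3: 11300 × 0.952 = 10758
Band 4: 6400 × 0.967 = 6189
Band 5: 14100 × 0.979 + 7400 × 0.33 = 13804 + 2442 = 16246
Population now: 0–19=4621, 20–39=5281, 40–59=10758, 60–79=6189, 80+=16246
Period 2:
Births: 5281 × 0.26 = 1373 ; 10758 × 0.263 = 2829 → total 4202
Band 2: 4621 × 0.978 = 4519
Band 3: 5281 × 0.952 = 5028
Band 4: 10758 × 0.967 = 10403
Band 5: 6189 × 0.979 + 16246 × 0.33 = 6059 + 5361 = 11420
Population now: 0–19=4202, 20–39=4519, 40–59=5028, 60–79=10403, 80+=11420
Total: 44600 → 35572; change = -9028; percentage change = -20.2%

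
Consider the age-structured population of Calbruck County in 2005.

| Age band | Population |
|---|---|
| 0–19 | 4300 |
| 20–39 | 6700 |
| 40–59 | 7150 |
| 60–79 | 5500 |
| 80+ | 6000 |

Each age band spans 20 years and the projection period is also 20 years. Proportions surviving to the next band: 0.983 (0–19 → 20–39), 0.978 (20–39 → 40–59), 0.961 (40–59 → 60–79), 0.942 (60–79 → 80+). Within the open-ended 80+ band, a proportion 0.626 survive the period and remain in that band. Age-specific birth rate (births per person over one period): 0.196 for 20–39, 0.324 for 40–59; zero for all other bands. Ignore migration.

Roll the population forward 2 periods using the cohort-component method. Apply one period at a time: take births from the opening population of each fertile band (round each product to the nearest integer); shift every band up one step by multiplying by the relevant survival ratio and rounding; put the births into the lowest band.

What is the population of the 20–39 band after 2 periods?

3568

Period 1.
Births: 6700 × 0.196 = 1313, 7150 × 0.324 = 2317 ⇒ total 3630
20–39: 4300 × 0.983 = 4227
40–59: 6700 × 0.978 = 6553
60–79: 7150 × 0.961 = 6871
80+: 5500 × 0.942 + 6000 × 0.626 = 5181 + 3756 = 8937
Giving 3630 / 4227 / 6553 / 6871 / 8937.
Period 2.
Births: 4227 × 0.196 = 828, 6553 × 0.324 = 2123 ⇒ total 2951
20–39: 3630 × 0.983 = 3568
40–59: 4227 × 0.978 = 4134
60–79: 6553 × 0.961 = 6297
80+: 6871 × 0.942 + 8937 × 0.626 = 6472 + 5595 = 12067
Giving 2951 / 3568 / 4134 / 6297 / 12067.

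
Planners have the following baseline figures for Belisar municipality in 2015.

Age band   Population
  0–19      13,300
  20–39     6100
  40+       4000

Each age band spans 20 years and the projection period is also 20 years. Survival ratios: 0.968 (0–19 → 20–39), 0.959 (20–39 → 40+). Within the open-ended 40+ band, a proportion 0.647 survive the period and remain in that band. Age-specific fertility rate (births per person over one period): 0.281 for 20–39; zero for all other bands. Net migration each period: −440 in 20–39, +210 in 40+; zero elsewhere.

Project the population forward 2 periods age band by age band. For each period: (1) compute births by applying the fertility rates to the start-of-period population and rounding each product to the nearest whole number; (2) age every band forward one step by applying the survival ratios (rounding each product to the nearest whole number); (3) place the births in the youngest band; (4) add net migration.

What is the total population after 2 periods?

Let group 1 be 0–19 through group 3 = 40+.
— Period 1 —
Births: 6100 × 0.281 = 1714
Group 2: 13300 × 0.968 = 12874
Group 3: 6100 × 0.959 + 4000 × 0.647 = 5850 + 2588 = 8438
Net migration: Group 2 − 440 → 12434; Group 3 + 210 → 8648
Giving 1714 / 12434 / 8648.
— Period 2 —
Births: 12434 × 0.281 = 3494
Group 2: 1714 × 0.968 = 1659
Group 3: 12434 × 0.959 + 8648 × 0.647 = 11924 + 5595 = 17519
Net migration: Group 2 − 440 → 1219; Group 3 + 210 → 17729
Giving 3494 / 1219 / 17729.
Total after period 2: 3494 + 1219 + 17729 = 22442

22442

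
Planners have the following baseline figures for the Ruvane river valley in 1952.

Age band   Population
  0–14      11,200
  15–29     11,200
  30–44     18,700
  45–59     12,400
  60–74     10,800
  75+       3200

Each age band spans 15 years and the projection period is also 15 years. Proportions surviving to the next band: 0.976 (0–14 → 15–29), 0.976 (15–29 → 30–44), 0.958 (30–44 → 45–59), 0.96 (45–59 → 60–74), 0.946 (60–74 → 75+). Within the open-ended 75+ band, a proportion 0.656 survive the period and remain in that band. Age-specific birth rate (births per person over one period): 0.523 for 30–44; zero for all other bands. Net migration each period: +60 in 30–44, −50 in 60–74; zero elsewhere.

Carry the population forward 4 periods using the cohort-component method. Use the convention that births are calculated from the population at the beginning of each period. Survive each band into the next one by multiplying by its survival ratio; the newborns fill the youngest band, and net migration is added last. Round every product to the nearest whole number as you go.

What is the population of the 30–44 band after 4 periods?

5535

Period 1.
Births: 18700 × 0.523 = 9780
15–29: 11200 × 0.976 = 10931
30–44: 11200 × 0.976 = 10931
45–59: 18700 × 0.958 = 17915
60–74: 12400 × 0.96 = 11904
75+: 10800 × 0.946 + 3200 × 0.656 = 10217 + 2099 = 12316
Net migration: 30–44 + 60 → 10991; 60–74 − 50 → 11854
→ [9780, 10931, 10991, 17915, 11854, 12316]
Period 2.
Births: 10991 × 0.523 = 5748
15–29: 9780 × 0.976 = 9545
30–44: 10931 × 0.976 = 10669
45–59: 10991 × 0.958 = 10529
60–74: 17915 × 0.96 = 17198
75+: 11854 × 0.946 + 12316 × 0.656 = 11214 + 8079 = 19293
Net migration: 30–44 + 60 → 10729; 60–74 − 50 → 17148
→ [5748, 9545, 10729, 10529, 17148, 19293]
Period 3.
Births: 10729 × 0.523 = 5611
15–29: 5748 × 0.976 = 5610
30–44: 9545 × 0.976 = 9316
45–59: 10729 × 0.958 = 10278
60–74: 10529 × 0.96 = 10108
75+: 17148 × 0.946 + 19293 × 0.656 = 16222 + 12656 = 28878
Net migration: 30–44 + 60 → 9376; 60–74 − 50 → 10058
→ [5611, 5610, 9376, 10278, 10058, 28878]
Period 4.
Births: 9376 × 0.523 = 4904
15–29: 5611 × 0.976 = 5476
30–44: 5610 × 0.976 = 5475
45–59: 9376 × 0.958 = 8982
60–74: 10278 × 0.96 = 9867
75+: 10058 × 0.946 + 28878 × 0.656 = 9515 + 18944 = 28459
Net migration: 30–44 + 60 → 5535; 60–74 − 50 → 9817
→ [4904, 5476, 5535, 8982, 9817, 28459]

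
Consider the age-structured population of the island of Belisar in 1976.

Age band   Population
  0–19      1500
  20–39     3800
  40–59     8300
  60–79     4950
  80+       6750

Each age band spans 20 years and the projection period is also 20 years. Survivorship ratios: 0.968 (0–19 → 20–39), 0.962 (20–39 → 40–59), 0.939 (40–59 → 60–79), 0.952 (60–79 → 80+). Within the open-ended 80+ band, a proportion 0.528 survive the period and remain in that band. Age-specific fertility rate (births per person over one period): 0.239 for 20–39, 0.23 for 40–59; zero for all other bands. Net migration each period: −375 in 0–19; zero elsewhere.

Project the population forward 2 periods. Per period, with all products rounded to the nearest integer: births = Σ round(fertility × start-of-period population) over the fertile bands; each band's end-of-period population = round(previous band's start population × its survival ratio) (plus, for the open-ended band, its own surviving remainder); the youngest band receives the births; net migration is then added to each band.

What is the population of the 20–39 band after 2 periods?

— Period 1 —
Births: 3800 × 0.239 = 908 ; 8300 × 0.23 = 1909 → 2817
20–39: 1500 × 0.968 = 1452
40–59: 3800 × 0.962 = 3656
60–79: 8300 × 0.939 = 7794
80+: 4950 × 0.952 + 6750 × 0.528 = 4712 + 3564 = 8276
Net migration: 0–19 − 375 → 2442
Giving 2442 / 1452 / 3656 / 7794 / 8276.
— Period 2 —
Births: 1452 × 0.239 = 347 ; 3656 × 0.23 = 841 → 1188
20–39: 2442 × 0.968 = 2364
40–59: 1452 × 0.962 = 1397
60–79: 3656 × 0.939 = 3433
80+: 7794 × 0.952 + 8276 × 0.528 = 7420 + 4370 = 11790
Net migration: 0–19 − 375 → 813
Giving 813 / 2364 / 1397 / 3433 / 11790.

2364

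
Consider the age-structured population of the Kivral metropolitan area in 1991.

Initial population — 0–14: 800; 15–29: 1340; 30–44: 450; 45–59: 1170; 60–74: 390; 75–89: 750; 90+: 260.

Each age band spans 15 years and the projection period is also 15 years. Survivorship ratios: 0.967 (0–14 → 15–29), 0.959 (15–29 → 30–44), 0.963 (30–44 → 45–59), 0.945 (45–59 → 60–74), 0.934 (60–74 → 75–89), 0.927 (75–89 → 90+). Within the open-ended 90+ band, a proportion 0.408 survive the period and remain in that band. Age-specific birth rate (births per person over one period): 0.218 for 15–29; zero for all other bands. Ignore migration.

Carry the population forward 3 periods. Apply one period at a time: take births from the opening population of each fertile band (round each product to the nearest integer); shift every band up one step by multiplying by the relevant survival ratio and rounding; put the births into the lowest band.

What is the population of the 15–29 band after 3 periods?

163

— Period 1 —
Births: 1340 * 0.218 = 292
15–29: 800 * 0.967 = 774
30–44: 1340 * 0.959 = 1285
45–59: 450 * 0.963 = 433
60–74: 1170 * 0.945 = 1106
75–89: 390 * 0.934 = 364
90+: 750 * 0.927 + 260 * 0.408 = 695 + 106 = 801
Giving 292 / 774 / 1285 / 433 / 1106 / 364 / 801.
— Period 2 —
Births: 774 * 0.218 = 169
15–29: 292 * 0.967 = 282
30–44: 774 * 0.959 = 742
45–59: 1285 * 0.963 = 1237
60–74: 433 * 0.945 = 409
75–89: 1106 * 0.934 = 1033
90+: 364 * 0.927 + 801 * 0.408 = 337 + 327 = 664
Giving 169 / 282 / 742 / 1237 / 409 / 1033 / 664.
— Period 3 —
Births: 282 * 0.218 = 61
15–29: 169 * 0.967 = 163
30–44: 282 * 0.959 = 270
45–59: 742 * 0.963 = 715
60–74: 1237 * 0.945 = 1169
75–89: 409 * 0.934 = 382
90+: 1033 * 0.927 + 664 * 0.408 = 958 + 271 = 1229
Giving 61 / 163 / 270 / 715 / 1169 / 382 / 1229.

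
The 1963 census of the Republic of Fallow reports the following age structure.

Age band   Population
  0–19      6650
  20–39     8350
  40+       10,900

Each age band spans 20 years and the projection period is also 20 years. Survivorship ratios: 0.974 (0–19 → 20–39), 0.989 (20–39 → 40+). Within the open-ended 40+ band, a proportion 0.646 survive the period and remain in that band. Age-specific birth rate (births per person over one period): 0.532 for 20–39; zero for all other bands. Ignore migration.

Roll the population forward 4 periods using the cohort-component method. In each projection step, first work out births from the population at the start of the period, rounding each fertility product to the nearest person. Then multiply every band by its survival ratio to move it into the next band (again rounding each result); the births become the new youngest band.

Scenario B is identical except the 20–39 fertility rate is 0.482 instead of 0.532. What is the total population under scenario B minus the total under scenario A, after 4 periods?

After projecting period 1:
Births: 8350 × 0.532 = 4442
20–39: 6650 × 0.974 = 6477
40+: 8350 × 0.989 + 10900 × 0.646 = 8258 + 7041 = 15299
→ [4442, 6477, 15299]
After projecting period 2:
Births: 6477 × 0.532 = 3446
20–39: 4442 × 0.974 = 4327
40+: 6477 × 0.989 + 15299 × 0.646 = 6406 + 9883 = 16289
→ [3446, 4327, 16289]
After projecting period 3:
Births: 4327 × 0.532 = 2302
20–39: 3446 × 0.974 = 3356
40+: 4327 × 0.989 + 16289 × 0.646 = 4279 + 10523 = 14802
→ [2302, 3356, 14802]
After projecting period 4:
Births: 3356 × 0.532 = 1785
20–39: 2302 × 0.974 = 2242
40+: 3356 × 0.989 + 14802 × 0.646 = 3319 + 9562 = 12881
→ [1785, 2242, 12881]
Scenario A total after 4 periods: 16908
Scenario B projection —
After projecting period 1:
Births: 8350 × 0.482 = 4025
20–39: 6650 × 0.974 = 6477
40+: 8350 × 0.989 + 10900 × 0.646 = 8258 + 7041 = 15299
→ [4025, 6477, 15299]
After projecting period 2:
Births: 6477 × 0.482 = 3122
20–39: 4025 × 0.974 = 3920
40+: 6477 × 0.989 + 15299 × 0.646 = 6406 + 9883 = 16289
→ [3122, 3920, 16289]
After projecting period 3:
Births: 3920 × 0.482 = 1889
20–39: 3122 × 0.974 = 3041
40+: 3920 × 0.989 + 16289 × 0.646 = 3877 + 10523 = 14400
→ [1889, 3041, 14400]
After projecting period 4:
Births: 3041 × 0.482 = 1466
20–39: 1889 × 0.974 = 1840
40+: 3041 × 0.989 + 14400 × 0.646 = 3008 + 9302 = 12310
→ [1466, 1840, 12310]
Scenario B total after 4 periods: 15616
Difference B − A = 15616 − 16908 = -1292

-1292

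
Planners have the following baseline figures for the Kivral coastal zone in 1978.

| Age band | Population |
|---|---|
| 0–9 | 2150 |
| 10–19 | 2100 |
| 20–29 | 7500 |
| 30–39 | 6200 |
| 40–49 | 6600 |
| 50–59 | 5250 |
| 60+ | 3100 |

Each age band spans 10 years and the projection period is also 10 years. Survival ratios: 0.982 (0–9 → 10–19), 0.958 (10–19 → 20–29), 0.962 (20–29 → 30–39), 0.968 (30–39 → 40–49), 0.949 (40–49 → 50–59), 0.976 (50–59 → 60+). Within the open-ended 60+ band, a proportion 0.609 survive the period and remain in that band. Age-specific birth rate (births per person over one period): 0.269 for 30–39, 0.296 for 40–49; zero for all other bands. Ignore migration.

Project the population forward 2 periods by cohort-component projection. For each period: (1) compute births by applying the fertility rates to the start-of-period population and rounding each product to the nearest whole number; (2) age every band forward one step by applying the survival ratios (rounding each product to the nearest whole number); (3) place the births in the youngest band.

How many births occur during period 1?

3622

Numbering the groups 1..7 from youngest to oldest:
Period 1.
Births: 6200 × 0.269 = 1668, 6600 × 0.296 = 1954 — total 3622
Group 2: 2150 × 0.982 = 2111
Group 3: 2100 × 0.958 = 2012
Group 4: 7500 × 0.962 = 7215
Group 5: 6200 × 0.968 = 6002
Group 6: 6600 × 0.949 = 6263
Group 7: 5250 × 0.976 + 3100 × 0.609 = 5124 + 1888 = 7012
Population now: 0–9=3622, 10–19=2111, 20–29=2012, 30–39=7215, 40–49=6002, 50–59=6263, 60+=7012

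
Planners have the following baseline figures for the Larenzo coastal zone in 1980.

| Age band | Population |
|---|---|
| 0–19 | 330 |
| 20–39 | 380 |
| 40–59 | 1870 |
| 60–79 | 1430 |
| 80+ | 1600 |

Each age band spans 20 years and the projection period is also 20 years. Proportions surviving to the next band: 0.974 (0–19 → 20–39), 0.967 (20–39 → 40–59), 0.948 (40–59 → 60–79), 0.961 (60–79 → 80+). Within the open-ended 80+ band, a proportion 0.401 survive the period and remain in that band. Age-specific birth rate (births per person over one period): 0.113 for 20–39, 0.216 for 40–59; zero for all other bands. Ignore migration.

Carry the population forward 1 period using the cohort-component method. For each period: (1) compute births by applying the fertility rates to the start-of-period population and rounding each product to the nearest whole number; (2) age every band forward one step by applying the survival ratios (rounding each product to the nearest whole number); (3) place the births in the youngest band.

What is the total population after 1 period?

4924

Period 1:
Births: 380 × 0.113 = 43 ; 1870 × 0.216 = 404 — total 447
20–39: 330 × 0.974 = 321
40–59: 380 × 0.967 = 367
60–79: 1870 × 0.948 = 1773
80+: 1430 × 0.961 + 1600 × 0.401 = 1374 + 642 = 2016
Giving 447 / 321 / 367 / 1773 / 2016.
Total after period 1: 447 + 321 + 367 + 1773 + 2016 = 4924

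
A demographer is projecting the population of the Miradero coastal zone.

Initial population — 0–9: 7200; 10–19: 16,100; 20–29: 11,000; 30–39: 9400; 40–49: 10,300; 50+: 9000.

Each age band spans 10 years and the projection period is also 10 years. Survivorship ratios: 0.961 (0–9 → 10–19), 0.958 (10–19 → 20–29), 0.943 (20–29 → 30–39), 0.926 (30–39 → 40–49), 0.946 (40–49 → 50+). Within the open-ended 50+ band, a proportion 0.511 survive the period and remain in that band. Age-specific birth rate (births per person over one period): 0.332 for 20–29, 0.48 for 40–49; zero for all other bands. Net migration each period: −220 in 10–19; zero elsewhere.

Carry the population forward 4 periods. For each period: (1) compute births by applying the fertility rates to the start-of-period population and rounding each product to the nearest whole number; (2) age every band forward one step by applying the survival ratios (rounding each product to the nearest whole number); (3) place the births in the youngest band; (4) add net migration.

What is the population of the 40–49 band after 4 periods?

After projecting period 1:
Births: 11000 × 0.332 = 3652 ; 10300 × 0.48 = 4944 → 8596
10–19: 7200 × 0.961 = 6919
20–29: 16100 × 0.958 = 15424
30–39: 11000 × 0.943 = 10373
40–49: 9400 × 0.926 = 8704
50+: 10300 × 0.946 + 9000 × 0.511 = 9744 + 4599 = 14343
Net migration: 10–19 − 220 → 6699
Population now: 0–9=8596, 10–19=6699, 20–29=15424, 30–39=10373, 40–49=8704, 50+=14343
After projecting period 2:
Births: 15424 × 0.332 = 5121 ; 8704 × 0.48 = 4178 → 9299
10–19: 8596 × 0.961 = 8261
20–29: 6699 × 0.958 = 6418
30–39: 15424 × 0.943 = 14545
40–49: 10373 × 0.926 = 9605
50+: 8704 × 0.946 + 14343 × 0.511 = 8234 + 7329 = 15563
Net migration: 10–19 − 220 → 8041
Population now: 0–9=9299, 10–19=8041, 20–29=6418, 30–39=14545, 40–49=9605, 50+=15563
After projecting period 3:
Births: 6418 × 0.332 = 2131 ; 9605 × 0.48 = 4610 → 6741
10–19: 9299 × 0.961 = 8936
20–29: 8041 × 0.958 = 7703
30–39: 6418 × 0.943 = 6052
40–49: 14545 × 0.926 = 13469
50+: 9605 × 0.946 + 15563 × 0.511 = 9086 + 7953 = 17039
Net migration: 10–19 − 220 → 8716
Population now: 0–9=6741, 10–19=8716, 20–29=7703, 30–39=6052, 40–49=13469, 50+=17039
After projecting period 4:
Births: 7703 × 0.332 = 2557 ; 13469 × 0.48 = 6465 → 9022
10–19: 6741 × 0.961 = 6478
20–29: 8716 × 0.958 = 8350
30–39: 7703 × 0.943 = 7264
40–49: 6052 × 0.926 = 5604
50+: 13469 × 0.946 + 17039 × 0.511 = 12742 + 8707 = 21449
Net migration: 10–19 − 220 → 6258
Population now: 0–9=9022, 10–19=6258, 20–29=8350, 30–39=7264, 40–49=5604, 50+=21449

5604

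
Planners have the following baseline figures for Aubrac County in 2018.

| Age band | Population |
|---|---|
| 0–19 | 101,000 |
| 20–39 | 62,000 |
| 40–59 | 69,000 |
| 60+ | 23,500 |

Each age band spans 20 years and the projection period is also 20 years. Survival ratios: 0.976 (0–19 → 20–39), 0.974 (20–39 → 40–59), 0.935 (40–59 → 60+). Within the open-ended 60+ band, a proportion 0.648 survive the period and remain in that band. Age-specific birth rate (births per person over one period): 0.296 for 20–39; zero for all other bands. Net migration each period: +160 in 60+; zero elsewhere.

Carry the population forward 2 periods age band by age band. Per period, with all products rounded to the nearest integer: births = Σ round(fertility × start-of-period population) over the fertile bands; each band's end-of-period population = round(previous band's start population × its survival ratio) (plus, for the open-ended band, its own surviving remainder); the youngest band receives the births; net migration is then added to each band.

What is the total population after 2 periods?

251503

Call the bands 1 to 4, youngest first.
Period 1:
Births: 62000 × 0.296 = 18352
Band 2: 101000 × 0.976 = 98576
Band 3: 62000 × 0.974 = 60388
Band 4: 69000 × 0.935 + 23500 × 0.648 = 64515 + 15228 = 79743
Net migration: Band 4 + 160 → 79903
End of period: [18352, 98576, 60388, 79903]
Period 2:
Births: 98576 × 0.296 = 29178
Band 2: 18352 × 0.976 = 17912
Band 3: 98576 × 0.974 = 96013
Band 4: 60388 × 0.935 + 79903 × 0.648 = 56463 + 51777 = 108240
Net migration: Band 4 + 160 → 108400
End of period: [29178, 17912, 96013, 108400]
Total after period 2: 29178 + 17912 + 96013 + 108400 = 251503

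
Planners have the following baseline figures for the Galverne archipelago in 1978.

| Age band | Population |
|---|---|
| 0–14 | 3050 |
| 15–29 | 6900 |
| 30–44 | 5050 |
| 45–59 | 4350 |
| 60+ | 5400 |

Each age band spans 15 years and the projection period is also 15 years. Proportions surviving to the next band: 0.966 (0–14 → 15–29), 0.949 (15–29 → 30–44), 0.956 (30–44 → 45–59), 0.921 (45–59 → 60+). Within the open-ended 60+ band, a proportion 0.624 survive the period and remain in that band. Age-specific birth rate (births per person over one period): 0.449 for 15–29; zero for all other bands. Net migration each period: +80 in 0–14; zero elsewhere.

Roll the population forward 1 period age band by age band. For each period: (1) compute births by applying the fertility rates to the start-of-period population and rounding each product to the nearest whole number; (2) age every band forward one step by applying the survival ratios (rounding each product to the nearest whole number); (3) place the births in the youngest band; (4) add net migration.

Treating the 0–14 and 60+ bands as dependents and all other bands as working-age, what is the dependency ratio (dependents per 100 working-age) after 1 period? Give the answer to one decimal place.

73.7

Numbering the groups 1..5 from youngest to oldest:
[period 1]
Births: 6900 × 0.449 = 3098
Group 2: 3050 × 0.966 = 2946
Group 3: 6900 × 0.949 = 6548
Group 4: 5050 × 0.956 = 4828
Group 5: 4350 × 0.921 + 5400 × 0.624 = 4006 + 3370 = 7376
Net migration: Group 1 + 80 → 3178
→ [3178, 2946, 6548, 4828, 7376]
Dependents (band 0–14 + band 60+) = 3178 + 7376 = 10554; working-age = 14322; ratio = 10554/14322 × 100 = 73.7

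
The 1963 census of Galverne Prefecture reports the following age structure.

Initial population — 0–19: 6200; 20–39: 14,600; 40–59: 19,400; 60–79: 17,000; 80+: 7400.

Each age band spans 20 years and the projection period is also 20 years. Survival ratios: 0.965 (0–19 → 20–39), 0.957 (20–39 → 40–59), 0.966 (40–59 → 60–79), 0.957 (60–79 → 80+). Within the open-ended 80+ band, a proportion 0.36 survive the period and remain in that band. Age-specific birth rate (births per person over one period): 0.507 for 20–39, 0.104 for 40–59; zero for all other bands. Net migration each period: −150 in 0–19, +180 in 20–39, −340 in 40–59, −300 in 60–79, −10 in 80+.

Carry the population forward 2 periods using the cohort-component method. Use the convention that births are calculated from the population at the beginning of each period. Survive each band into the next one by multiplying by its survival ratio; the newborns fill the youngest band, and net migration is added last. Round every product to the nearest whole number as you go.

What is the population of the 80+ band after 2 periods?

24449

Call the bands 1 to 5, youngest first.
— Period 1 —
Births: 14600 × 0.507 = 7402 ; 19400 × 0.104 = 2018 — total 9420
Band 2: 6200 × 0.965 = 5983
Band 3: 14600 × 0.957 = 13972
Band 4: 19400 × 0.966 = 18740
Band 5: 17000 × 0.957 + 7400 × 0.36 = 16269 + 2664 = 18933
Net migration: Band 1 − 150 → 9270; Band 2 + 180 → 6163; Band 3 − 340 → 13632; Band 4 − 300 → 18440; Band 5 − 10 → 18923
Giving 9270 / 6163 / 13632 / 18440 / 18923.
— Period 2 —
Births: 6163 × 0.507 = 3125 ; 13632 × 0.104 = 1418 — total 4543
Band 2: 9270 × 0.965 = 8946
Band 3: 6163 × 0.957 = 5898
Band 4: 13632 × 0.966 = 13169
Band 5: 18440 × 0.957 + 18923 × 0.36 = 17647 + 6812 = 24459
Net migration: Band 1 − 150 → 4393; Band 2 + 180 → 9126; Band 3 − 340 → 5558; Band 4 − 300 → 12869; Band 5 − 10 → 24449
Giving 4393 / 9126 / 5558 / 12869 / 24449.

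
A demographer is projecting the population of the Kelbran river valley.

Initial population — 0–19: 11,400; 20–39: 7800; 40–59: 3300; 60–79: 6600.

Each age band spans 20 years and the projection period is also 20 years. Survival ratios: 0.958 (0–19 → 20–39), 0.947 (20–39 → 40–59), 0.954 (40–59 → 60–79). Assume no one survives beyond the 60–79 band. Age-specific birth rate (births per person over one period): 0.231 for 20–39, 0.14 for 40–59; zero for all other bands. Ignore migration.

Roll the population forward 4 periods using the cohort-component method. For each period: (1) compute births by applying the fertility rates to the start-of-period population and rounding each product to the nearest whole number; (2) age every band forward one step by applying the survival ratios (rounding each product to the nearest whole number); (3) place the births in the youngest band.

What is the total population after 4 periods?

8129

Let group 1 be 0–19 through group 4 = 60–79.
— Period 1 —
Births: 7800 * 0.231 = 1802  |  3300 * 0.14 = 462 → 2264
Group 2: 11400 * 0.958 = 10921
Group 3: 7800 * 0.947 = 7387
Group 4: 3300 * 0.954 = 3148
→ [2264, 10921, 7387, 3148]
— Period 2 —
Births: 10921 * 0.231 = 2523  |  7387 * 0.14 = 1034 → 3557
Group 2: 2264 * 0.958 = 2169
Group 3: 10921 * 0.947 = 10342
Group 4: 7387 * 0.954 = 7047
→ [3557, 2169, 10342, 7047]
— Period 3 —
Births: 2169 * 0.231 = 501  |  10342 * 0.14 = 1448 → 1949
Group 2: 3557 * 0.958 = 3408
Group 3: 2169 * 0.947 = 2054
Group 4: 10342 * 0.954 = 9866
→ [1949, 3408, 2054, 9866]
— Period 4 —
Births: 3408 * 0.231 = 787  |  2054 * 0.14 = 288 → 1075
Group 2: 1949 * 0.958 = 1867
Group 3: 3408 * 0.947 = 3227
Group 4: 2054 * 0.954 = 1960
→ [1075, 1867, 3227, 1960]
Total after period 4: 1075 + 1867 + 3227 + 1960 = 8129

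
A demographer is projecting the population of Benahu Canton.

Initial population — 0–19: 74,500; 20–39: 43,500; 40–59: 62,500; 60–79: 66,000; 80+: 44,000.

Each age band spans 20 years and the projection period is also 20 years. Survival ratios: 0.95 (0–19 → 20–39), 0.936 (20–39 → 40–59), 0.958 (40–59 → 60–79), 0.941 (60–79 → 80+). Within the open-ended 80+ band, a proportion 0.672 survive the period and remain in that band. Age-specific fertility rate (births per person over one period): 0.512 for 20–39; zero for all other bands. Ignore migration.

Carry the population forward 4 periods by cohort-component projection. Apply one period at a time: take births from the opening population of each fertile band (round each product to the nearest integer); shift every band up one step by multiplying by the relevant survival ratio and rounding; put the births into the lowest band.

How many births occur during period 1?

Let group 1 be 0–19 through group 5 = 80+.
[period 1]
Births: 43500 * 0.512 = 22272
Group 2: 74500 * 0.95 = 70775
Group 3: 43500 * 0.936 = 40716
Group 4: 62500 * 0.958 = 59875
Group 5: 66000 * 0.941 + 44000 * 0.672 = 62106 + 29568 = 91674
Population now: 0–19=22272, 20–39=70775, 40–59=40716, 60–79=59875, 80+=91674

22272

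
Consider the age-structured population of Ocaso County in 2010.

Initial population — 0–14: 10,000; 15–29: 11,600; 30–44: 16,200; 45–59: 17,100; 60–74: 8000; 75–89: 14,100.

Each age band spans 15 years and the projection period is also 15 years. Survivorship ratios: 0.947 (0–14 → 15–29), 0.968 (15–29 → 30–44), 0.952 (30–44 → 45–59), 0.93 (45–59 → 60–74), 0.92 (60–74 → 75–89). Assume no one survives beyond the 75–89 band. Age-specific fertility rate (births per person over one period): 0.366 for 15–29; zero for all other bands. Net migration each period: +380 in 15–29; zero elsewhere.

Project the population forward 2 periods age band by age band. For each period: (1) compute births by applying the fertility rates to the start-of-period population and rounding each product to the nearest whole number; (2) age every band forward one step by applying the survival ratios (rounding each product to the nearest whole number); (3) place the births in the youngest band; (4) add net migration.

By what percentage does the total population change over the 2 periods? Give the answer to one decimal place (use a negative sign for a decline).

-25.7

— Period 1 —
Births: 11600 × 0.366 = 4246
15–29: 10000 × 0.947 = 9470
30–44: 11600 × 0.968 = 11229
45–59: 16200 × 0.952 = 15422
60–74: 17100 × 0.93 = 15903
75–89: 8000 × 0.92 = 7360
Net migration: 15–29 + 380 → 9850
→ [4246, 9850, 11229, 15422, 15903, 7360]
— Period 2 —
Births: 9850 × 0.366 = 3605
15–29: 4246 × 0.947 = 4021
30–44: 9850 × 0.968 = 9535
45–59: 11229 × 0.952 = 10690
60–74: 15422 × 0.93 = 14342
75–89: 15903 × 0.92 = 14631
Net migration: 15–29 + 380 → 4401
→ [3605, 4401, 9535, 10690, 14342, 14631]
Total: 77000 → 57204; change = -19796; percentage change = -25.7%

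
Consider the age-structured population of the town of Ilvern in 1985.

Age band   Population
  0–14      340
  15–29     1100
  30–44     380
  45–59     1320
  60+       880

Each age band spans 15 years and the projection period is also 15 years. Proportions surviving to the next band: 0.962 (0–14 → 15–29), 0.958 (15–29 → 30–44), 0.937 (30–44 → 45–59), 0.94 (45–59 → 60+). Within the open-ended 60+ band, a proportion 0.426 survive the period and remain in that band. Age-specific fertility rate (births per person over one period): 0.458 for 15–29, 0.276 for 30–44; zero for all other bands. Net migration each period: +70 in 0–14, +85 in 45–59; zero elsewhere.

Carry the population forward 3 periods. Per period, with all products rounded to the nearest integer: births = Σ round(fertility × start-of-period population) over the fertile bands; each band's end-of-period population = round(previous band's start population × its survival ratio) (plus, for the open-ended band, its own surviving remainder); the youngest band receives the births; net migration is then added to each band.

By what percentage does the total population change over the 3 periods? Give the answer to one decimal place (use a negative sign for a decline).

-14.7

Period 1.
Births: 1100 × 0.458 = 504  |  380 × 0.276 = 105 ⇒ total 609
15–29: 340 × 0.962 = 327
30–44: 1100 × 0.958 = 1054
45–59: 380 × 0.937 = 356
60+: 1320 × 0.94 + 880 × 0.426 = 1241 + 375 = 1616
Net migration: 0–14 + 70 → 679; 45–59 + 85 → 441
→ [679, 327, 1054, 441, 1616]
Period 2.
Births: 327 × 0.458 = 150  |  1054 × 0.276 = 291 ⇒ total 441
15–29: 679 × 0.962 = 653
30–44: 327 × 0.958 = 313
45–59: 1054 × 0.937 = 988
60+: 441 × 0.94 + 1616 × 0.426 = 415 + 688 = 1103
Net migration: 0–14 + 70 → 511; 45–59 + 85 → 1073
→ [511, 653, 313, 1073, 1103]
Period 3.
Births: 653 × 0.458 = 299  |  313 × 0.276 = 86 ⇒ total 385
15–29: 511 × 0.962 = 492
30–44: 653 × 0.958 = 626
45–59: 313 × 0.937 = 293
60+: 1073 × 0.94 + 1103 × 0.426 = 1009 + 470 = 1479
Net migration: 0–14 + 70 → 455; 45–59 + 85 → 378
→ [455, 492, 626, 378, 1479]
Total: 4020 → 3430; change = -590; percentage change = -14.7%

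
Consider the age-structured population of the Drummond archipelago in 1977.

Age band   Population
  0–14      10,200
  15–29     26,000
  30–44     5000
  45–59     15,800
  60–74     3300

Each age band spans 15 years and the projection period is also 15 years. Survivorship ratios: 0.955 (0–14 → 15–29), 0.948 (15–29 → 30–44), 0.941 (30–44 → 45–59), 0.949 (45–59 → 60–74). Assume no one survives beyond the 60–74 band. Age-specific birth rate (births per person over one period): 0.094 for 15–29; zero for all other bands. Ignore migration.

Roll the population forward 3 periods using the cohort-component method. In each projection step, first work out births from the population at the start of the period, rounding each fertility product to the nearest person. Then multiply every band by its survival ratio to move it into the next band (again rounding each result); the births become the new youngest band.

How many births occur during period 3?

219

After projecting period 1:
Births: 26000 * 0.094 = 2444
15–29: 10200 * 0.955 = 9741
30–44: 26000 * 0.948 = 24648
45–59: 5000 * 0.941 = 4705
60–74: 15800 * 0.949 = 14994
End of period: [2444, 9741, 24648, 4705, 14994]
After projecting period 2:
Births: 9741 * 0.094 = 916
15–29: 2444 * 0.955 = 2334
30–44: 9741 * 0.948 = 9234
45–59: 24648 * 0.941 = 23194
60–74: 4705 * 0.949 = 4465
End of period: [916, 2334, 9234, 23194, 4465]
After projecting period 3:
Births: 2334 * 0.094 = 219
15–29: 916 * 0.955 = 875
30–44: 2334 * 0.948 = 2213
45–59: 9234 * 0.941 = 8689
60–74: 23194 * 0.949 = 22011
End of period: [219, 875, 2213, 8689, 22011]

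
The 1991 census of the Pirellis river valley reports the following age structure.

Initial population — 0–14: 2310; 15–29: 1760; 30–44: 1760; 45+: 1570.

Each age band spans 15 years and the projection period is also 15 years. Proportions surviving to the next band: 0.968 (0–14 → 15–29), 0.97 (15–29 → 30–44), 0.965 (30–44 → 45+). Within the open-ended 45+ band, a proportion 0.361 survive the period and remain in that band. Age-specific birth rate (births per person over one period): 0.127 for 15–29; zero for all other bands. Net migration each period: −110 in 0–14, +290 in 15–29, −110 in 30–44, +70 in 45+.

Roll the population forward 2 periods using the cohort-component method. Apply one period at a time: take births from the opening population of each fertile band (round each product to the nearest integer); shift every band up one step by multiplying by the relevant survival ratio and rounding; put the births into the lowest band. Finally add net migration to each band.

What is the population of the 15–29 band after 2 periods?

Period 1:
Births: 1760 × 0.127 = 224
15–29: 2310 × 0.968 = 2236
30–44: 1760 × 0.97 = 1707
45+: 1760 × 0.965 + 1570 × 0.361 = 1698 + 567 = 2265
Net migration: 0–14 − 110 → 114; 15–29 + 290 → 2526; 30–44 − 110 → 1597; 45+ + 70 → 2335
→ [114, 2526, 1597, 2335]
Period 2:
Births: 2526 × 0.127 = 321
15–29: 114 × 0.968 = 110
30–44: 2526 × 0.97 = 2450
45+: 1597 × 0.965 + 2335 × 0.361 = 1541 + 843 = 2384
Net migration: 0–14 − 110 → 211; 15–29 + 290 → 400; 30–44 − 110 → 2340; 45+ + 70 → 2454
→ [211, 400, 2340, 2454]

400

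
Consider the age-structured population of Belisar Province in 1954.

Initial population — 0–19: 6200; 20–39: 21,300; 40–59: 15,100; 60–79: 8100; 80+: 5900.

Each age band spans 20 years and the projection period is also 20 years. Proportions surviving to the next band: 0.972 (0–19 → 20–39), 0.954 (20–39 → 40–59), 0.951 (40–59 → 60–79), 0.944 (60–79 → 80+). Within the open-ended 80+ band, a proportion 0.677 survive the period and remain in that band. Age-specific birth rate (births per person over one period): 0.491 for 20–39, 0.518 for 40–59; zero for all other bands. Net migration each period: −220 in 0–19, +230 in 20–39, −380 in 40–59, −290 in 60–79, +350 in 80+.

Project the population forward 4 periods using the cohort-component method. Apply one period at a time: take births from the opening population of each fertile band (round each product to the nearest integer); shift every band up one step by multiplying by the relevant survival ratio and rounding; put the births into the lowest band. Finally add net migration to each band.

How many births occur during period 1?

18280

Let group 1 be 0–19 through group 5 = 80+.
After projecting period 1:
Births: 21300 × 0.491 = 10458  |  15100 × 0.518 = 7822 ⇒ total 18280
Group 2: 6200 × 0.972 = 6026
Group 3: 21300 × 0.954 = 20320
Group 4: 15100 × 0.951 = 14360
Group 5: 8100 × 0.944 + 5900 × 0.677 = 7646 + 3994 = 11640
Net migration: Group 1 − 220 → 18060; Group 2 + 230 → 6256; Group 3 − 380 → 19940; Group 4 − 290 → 14070; Group 5 + 350 → 11990
Population now: 0–19=18060, 20–39=6256, 40–59=19940, 60–79=14070, 80+=11990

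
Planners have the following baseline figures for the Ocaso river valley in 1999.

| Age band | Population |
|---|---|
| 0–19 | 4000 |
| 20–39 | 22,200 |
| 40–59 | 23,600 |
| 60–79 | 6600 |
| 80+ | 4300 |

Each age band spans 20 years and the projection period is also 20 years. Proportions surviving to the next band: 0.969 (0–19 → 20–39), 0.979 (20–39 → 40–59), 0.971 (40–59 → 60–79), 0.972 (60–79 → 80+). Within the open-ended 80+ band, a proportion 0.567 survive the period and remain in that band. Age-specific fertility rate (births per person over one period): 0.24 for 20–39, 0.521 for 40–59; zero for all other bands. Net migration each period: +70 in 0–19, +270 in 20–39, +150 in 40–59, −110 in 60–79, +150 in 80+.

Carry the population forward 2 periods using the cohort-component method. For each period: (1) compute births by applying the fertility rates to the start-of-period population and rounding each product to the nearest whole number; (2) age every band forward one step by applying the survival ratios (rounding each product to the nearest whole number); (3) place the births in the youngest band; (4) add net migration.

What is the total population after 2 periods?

Call the groups 1 to 5, youngest first.
— Period 1 —
Births: 22200 * 0.24 = 5328 ; 23600 * 0.521 = 12296 — total 17624
Group 2: 4000 * 0.969 = 3876
Group 3: 22200 * 0.979 = 21734
Group 4: 23600 * 0.971 = 22916
Group 5: 6600 * 0.972 + 4300 * 0.567 = 6415 + 2438 = 8853
Net migration: Group 1 + 70 → 17694; Group 2 + 270 → 4146; Group 3 + 150 → 21884; Group 4 − 110 → 22806; Group 5 + 150 → 9003
Population now: 0–19=17694, 20–39=4146, 40–59=21884, 60–79=22806, 80+=9003
— Period 2 —
Births: 4146 * 0.24 = 995 ; 21884 * 0.521 = 11402 — total 12397
Group 2: 17694 * 0.969 = 17145
Group 3: 4146 * 0.979 = 4059
Group 4: 21884 * 0.971 = 21249
Group 5: 22806 * 0.972 + 9003 * 0.567 = 22167 + 5105 = 27272
Net migration: Group 1 + 70 → 12467; Group 2 + 270 → 17415; Group 3 + 150 → 4209; Group 4 − 110 → 21139; Group 5 + 150 → 27422
Population now: 0–19=12467, 20–39=17415, 40–59=4209, 60–79=21139, 80+=27422
Total after period 2: 12467 + 17415 + 4209 + 21139 + 27422 = 82652

82652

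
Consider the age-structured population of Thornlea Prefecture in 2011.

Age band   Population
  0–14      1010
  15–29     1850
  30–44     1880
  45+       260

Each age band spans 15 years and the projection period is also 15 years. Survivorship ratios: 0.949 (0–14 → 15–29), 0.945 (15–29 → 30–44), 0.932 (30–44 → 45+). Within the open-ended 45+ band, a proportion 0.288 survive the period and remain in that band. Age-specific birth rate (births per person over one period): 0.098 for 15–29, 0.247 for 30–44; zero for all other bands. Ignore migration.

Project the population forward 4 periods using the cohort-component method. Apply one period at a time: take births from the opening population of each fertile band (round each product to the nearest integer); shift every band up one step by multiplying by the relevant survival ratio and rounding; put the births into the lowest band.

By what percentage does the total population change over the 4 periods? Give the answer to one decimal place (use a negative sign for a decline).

-62.1

Numbering the bands 1..4 from youngest to oldest:
— Period 1 —
Births: 1850 × 0.098 = 181 ; 1880 × 0.247 = 464 → 645
Band 2: 1010 × 0.949 = 958
Band 3: 1850 × 0.945 = 1748
Band 4: 1880 × 0.932 + 260 × 0.288 = 1752 + 75 = 1827
Population now: 0–14=645, 15–29=958, 30–44=1748, 45+=1827
— Period 2 —
Births: 958 × 0.098 = 94 ; 1748 × 0.247 = 432 → 526
Band 2: 645 × 0.949 = 612
Band 3: 958 × 0.945 = 905
Band 4: 1748 × 0.932 + 1827 × 0.288 = 1629 + 526 = 2155
Population now: 0–14=526, 15–29=612, 30–44=905, 45+=2155
— Period 3 —
Births: 612 × 0.098 = 60 ; 905 × 0.247 = 224 → 284
Band 2: 526 × 0.949 = 499
Band 3: 612 × 0.945 = 578
Band 4: 905 × 0.932 + 2155 × 0.288 = 843 + 621 = 1464
Population now: 0–14=284, 15–29=499, 30–44=578, 45+=1464
— Period 4 —
Births: 499 × 0.098 = 49 ; 578 × 0.247 = 143 → 192
Band 2: 284 × 0.949 = 270
Band 3: 499 × 0.945 = 472
Band 4: 578 × 0.932 + 1464 × 0.288 = 539 + 422 = 961
Population now: 0–14=192, 15–29=270, 30–44=472, 45+=961
Total: 5000 → 1895; change = -3105; percentage change = -62.1%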